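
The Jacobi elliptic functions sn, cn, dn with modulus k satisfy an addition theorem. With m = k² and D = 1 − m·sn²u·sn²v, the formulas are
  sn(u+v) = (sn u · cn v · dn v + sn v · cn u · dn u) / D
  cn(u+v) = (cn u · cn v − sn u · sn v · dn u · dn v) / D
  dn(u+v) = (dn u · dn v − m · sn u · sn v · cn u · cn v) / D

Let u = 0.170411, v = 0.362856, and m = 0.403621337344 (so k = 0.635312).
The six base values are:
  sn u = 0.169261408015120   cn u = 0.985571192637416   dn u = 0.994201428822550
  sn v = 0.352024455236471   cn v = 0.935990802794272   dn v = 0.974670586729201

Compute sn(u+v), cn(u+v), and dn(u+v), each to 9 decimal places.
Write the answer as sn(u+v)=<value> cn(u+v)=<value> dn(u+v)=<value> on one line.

m = k² = 0.403621337344
D = 1 − m·sn²u·sn²v = 0.9985670346607613
sn(u+v) = (sn u·cn v·dn v + sn v·cn u·dn u)/D = 0.4993476311120832/0.9985670346607613 = 0.500064205786369
cn(u+v) = (cn u·cn v − sn u·sn v·dn u·dn v)/D = 0.8647474001197904/0.9985670346607613 = 0.8659883313828472
dn(u+v) = (dn u·dn v − m·sn u·sn v·cn u·cn v)/D = 0.9468336319559602/0.9985670346607613 = 0.9481923587409671

sn(u+v)=0.500064206 cn(u+v)=0.865988331 dn(u+v)=0.948192359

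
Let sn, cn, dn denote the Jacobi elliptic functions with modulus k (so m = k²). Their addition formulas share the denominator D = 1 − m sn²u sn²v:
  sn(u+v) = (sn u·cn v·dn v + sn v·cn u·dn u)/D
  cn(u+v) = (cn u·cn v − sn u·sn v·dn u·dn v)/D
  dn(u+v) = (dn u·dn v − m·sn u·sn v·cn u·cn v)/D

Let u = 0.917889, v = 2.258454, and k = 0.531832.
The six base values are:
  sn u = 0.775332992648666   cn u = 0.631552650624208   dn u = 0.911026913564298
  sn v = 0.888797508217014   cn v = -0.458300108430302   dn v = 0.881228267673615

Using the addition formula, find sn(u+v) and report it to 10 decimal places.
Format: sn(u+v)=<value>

m = k² = 0.282845276224
D = 1 − m·sn²u·sn²v = 0.8656829587824666
sn(u+v) = (sn u·cn v·dn v + sn v·cn u·dn u)/D = 0.1982484158142498/0.8656829587824666 = 0.2290081071863477

sn(u+v)=0.2290081072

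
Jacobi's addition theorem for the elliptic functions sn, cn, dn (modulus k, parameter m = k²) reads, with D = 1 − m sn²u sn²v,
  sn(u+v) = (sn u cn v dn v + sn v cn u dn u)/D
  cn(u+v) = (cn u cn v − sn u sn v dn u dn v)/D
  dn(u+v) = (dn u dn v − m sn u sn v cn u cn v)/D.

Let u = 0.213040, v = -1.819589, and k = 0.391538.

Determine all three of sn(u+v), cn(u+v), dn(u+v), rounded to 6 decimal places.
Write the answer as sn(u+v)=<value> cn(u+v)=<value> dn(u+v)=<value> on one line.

sn(u+v)=-0.999612 cn(u+v)=0.027848 dn(u+v)=0.920227

sn u = 0.2111929398831273, cn u = 0.9774443933766881, dn u = 0.9965753126396772
sn v = -0.9858670094033087, cn v = -0.1675298175554919, dn v = 0.9224969405900706
m = k² = 0.153302005444
D = 1 − m·sn²u·sn²v = 0.9933542607816253
sn(u+v) = (sn u·cn v·dn v + sn v·cn u·dn u)/D = -0.9929690189095636/0.9933542607816253 = -0.9996121807825553
cn(u+v) = (cn u·cn v − sn u·sn v·dn u·dn v)/D = 0.02766251794012881/0.9933542607816253 = 0.02784758573277013
dn(u+v) = (dn u·dn v − m·sn u·sn v·cn u·cn v)/D = 0.9141109508883034/0.9933542607816253 = 0.9202265364715213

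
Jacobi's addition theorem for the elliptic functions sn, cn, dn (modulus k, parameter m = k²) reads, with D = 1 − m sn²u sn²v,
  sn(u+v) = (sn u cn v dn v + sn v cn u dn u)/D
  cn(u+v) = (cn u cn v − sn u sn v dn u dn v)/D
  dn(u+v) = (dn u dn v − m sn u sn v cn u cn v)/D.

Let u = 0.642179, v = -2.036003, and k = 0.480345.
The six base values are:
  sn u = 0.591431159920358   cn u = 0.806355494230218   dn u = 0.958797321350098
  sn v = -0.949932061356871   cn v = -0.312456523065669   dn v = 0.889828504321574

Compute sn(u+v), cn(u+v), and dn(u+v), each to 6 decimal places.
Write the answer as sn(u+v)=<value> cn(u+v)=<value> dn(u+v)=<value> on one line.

sn(u+v)=-0.969464 cn(u+v)=0.245234 dn(u+v)=0.884955

m = k² = 0.230731319025
D = 1 − m·sn²u·sn²v = 0.927171721497012
sn(u+v) = (sn u·cn v·dn v + sn v·cn u·dn u)/D = -0.8988596024548488/0.927171721497012 = -0.969463996381975
cn(u+v) = (cn u·cn v − sn u·sn v·dn u·dn v)/D = 0.2273737368704749/0.927171721497012 = 0.2452336838998467
dn(u+v) = (dn u·dn v − m·sn u·sn v·cn u·cn v)/D = 0.8205049411426714/0.927171721497012 = 0.8849546660222592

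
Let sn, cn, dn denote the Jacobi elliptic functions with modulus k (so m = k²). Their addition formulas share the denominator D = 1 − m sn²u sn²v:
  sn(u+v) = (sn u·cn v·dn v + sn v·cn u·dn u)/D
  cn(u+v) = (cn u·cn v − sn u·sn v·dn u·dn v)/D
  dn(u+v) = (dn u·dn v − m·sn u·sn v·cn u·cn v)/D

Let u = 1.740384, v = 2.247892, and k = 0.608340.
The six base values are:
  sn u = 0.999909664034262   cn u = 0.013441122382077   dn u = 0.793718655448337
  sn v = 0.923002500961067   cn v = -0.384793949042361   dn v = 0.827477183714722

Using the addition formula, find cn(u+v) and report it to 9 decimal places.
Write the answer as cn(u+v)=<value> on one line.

cn(u+v)=-0.892746150

m = k² = 0.3700775556
D = 1 − m·sn²u·sn²v = 0.6847754495150145
cn(u+v) = (cn u·cn v − sn u·sn v·dn u·dn v)/D = -0.6113306459757535/0.6847754495150145 = -0.8927461497177249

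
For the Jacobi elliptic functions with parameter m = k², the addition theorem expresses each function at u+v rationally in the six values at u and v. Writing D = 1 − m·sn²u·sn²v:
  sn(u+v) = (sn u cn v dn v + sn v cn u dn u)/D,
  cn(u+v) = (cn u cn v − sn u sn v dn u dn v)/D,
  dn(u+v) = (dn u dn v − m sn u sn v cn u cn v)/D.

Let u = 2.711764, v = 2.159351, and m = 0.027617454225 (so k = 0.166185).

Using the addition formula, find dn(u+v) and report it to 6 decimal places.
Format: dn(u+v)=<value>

dn(u+v)=0.986309

sn u = 0.436275536786947, cn u = -0.8998131228212119, dn u = 0.9973682342707035
sn v = 0.8417248529564397, cn v = -0.5399067251993256, dn v = 0.9901681743894549
m = k² = 0.027617454225
D = 1 − m·sn²u·sn²v = 0.9962756913405539
dn(u+v) = (dn u·dn v − m·sn u·sn v·cn u·cn v)/D = 0.9826352479590114/0.9962756913405539 = 0.986308565490353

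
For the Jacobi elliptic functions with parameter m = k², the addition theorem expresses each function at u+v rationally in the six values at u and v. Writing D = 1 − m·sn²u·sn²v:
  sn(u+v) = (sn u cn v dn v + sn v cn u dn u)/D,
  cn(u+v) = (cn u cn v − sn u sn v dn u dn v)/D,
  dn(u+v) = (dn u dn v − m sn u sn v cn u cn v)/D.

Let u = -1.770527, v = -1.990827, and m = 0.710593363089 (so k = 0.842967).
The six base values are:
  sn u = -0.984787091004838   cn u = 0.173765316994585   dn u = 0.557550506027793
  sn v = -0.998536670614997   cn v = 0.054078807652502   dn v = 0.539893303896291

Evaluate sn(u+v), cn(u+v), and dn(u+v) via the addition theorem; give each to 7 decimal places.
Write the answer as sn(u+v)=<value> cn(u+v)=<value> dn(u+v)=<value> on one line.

sn(u+v)=-0.4010950 cn(u+v)=-0.9160365 dn(u+v)=0.9411067

m = k² = 0.710593363089
D = 1 − m·sn²u·sn²v = 0.3128779612118932
sn(u+v) = (sn u·cn v·dn v + sn v·cn u·dn u)/D = -0.1254937868506573/0.3128779612118932 = -0.4010950031909343
cn(u+v) = (cn u·cn v − sn u·sn v·dn u·dn v)/D = -0.2866076204046095/0.3128779612118932 = -0.9160364612913967
dn(u+v) = (dn u·dn v − m·sn u·sn v·cn u·cn v)/D = 0.2944515302021397/0.3128779612118932 = 0.9411066508539591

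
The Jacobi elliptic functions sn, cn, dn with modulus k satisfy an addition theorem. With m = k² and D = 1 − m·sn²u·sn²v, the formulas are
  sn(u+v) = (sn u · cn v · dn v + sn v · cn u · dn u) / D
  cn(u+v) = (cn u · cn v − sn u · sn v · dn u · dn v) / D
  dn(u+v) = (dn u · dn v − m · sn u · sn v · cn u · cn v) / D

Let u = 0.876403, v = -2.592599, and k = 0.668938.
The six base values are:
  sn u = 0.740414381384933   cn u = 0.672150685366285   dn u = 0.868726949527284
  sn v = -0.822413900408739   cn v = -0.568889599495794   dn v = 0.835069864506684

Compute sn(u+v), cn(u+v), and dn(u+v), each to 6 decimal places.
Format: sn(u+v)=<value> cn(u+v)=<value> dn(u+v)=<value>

m = k² = 0.447478047844
D = 1 − m·sn²u·sn²v = 0.8340786355931812
sn(u+v) = (sn u·cn v·dn v + sn v·cn u·dn u)/D = -0.8319633056167609/0.8340786355931812 = -0.9974638722463909
cn(u+v) = (cn u·cn v − sn u·sn v·dn u·dn v)/D = 0.05936521254248847/0.8340786355931812 = 0.07117459914348368
dn(u+v) = (dn u·dn v − m·sn u·sn v·cn u·cn v)/D = 0.6212563467079004/0.8340786355931812 = 0.7448414576235662

sn(u+v)=-0.997464 cn(u+v)=0.071175 dn(u+v)=0.744841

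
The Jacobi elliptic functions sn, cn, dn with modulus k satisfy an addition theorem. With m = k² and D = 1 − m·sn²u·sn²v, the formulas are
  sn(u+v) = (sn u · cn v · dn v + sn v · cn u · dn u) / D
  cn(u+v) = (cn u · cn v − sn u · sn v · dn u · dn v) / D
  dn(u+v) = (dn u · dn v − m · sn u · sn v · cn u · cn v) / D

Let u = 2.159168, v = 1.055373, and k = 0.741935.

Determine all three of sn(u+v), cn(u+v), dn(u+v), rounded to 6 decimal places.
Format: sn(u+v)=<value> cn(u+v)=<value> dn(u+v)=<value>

sn u = 0.9846809648313447, cn u = -0.1743657004654643, dn u = 0.6828385895160492
sn v = 0.8247367921560031, cn v = 0.5655167757584436, dn v = 0.790934291674062
m = k² = 0.550467544225
D = 1 − m·sn²u·sn²v = 0.6369607834135883
sn(u+v) = (sn u·cn v·dn v + sn v·cn u·dn u)/D = 0.3422384557324133/0.6369607834135883 = 0.5372991001083229
cn(u+v) = (cn u·cn v − sn u·sn v·dn u·dn v)/D = -0.5372074822866349/0.6369607834135883 = -0.8433917695963048
dn(u+v) = (dn u·dn v − m·sn u·sn v·cn u·cn v)/D = 0.584161227024845/0.6369607834135883 = 0.917107053112782

sn(u+v)=0.537299 cn(u+v)=-0.843392 dn(u+v)=0.917107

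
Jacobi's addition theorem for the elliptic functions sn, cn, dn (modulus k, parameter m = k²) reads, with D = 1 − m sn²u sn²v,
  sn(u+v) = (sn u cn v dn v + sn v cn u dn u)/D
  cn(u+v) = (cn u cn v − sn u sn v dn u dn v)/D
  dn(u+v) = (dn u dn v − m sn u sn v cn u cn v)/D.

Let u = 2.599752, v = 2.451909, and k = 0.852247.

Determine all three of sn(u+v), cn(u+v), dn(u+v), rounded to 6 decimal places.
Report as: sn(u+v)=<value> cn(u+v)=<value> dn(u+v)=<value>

sn(u+v)=-0.690320 cn(u+v)=-0.723504 dn(u+v)=0.808626

sn u = 0.9663534903545431, cn u = -0.2572176737310094, dn u = 0.5672119412702518
sn v = 0.9841888043035611, cn v = -0.1771225493366858, dn v = 0.5444828794310365
m = k² = 0.726324949009
D = 1 − m·sn²u·sn²v = 0.3430083616133457
sn(u+v) = (sn u·cn v·dn v + sn v·cn u·dn u)/D = -0.2367854507396659/0.3430083616133457 = -0.6903197625443925
cn(u+v) = (cn u·cn v − sn u·sn v·dn u·dn v)/D = -0.2481680609076941/0.3430083616133457 = -0.7235044059580104
dn(u+v) = (dn u·dn v − m·sn u·sn v·cn u·cn v)/D = 0.2773655011673819/0.3430083616133457 = 0.8086260634078671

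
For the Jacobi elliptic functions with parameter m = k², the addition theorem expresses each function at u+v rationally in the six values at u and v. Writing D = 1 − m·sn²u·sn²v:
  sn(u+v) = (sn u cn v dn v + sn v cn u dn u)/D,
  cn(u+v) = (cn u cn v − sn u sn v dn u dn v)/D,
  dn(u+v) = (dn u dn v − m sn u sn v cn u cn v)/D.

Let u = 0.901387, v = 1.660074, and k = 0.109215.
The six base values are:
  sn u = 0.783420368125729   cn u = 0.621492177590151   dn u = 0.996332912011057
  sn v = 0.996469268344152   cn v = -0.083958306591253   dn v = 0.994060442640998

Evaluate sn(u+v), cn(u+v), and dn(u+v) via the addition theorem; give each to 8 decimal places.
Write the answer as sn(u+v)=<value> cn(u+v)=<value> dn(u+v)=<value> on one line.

m = k² = 0.011927916225
D = 1 − m·sn²u·sn²v = 0.9927308753510685
sn(u+v) = (sn u·cn v·dn v + sn v·cn u·dn u)/D = 0.5516428605918512/0.9927308753510685 = 0.5556821836499934
cn(u+v) = (cn u·cn v − sn u·sn v·dn u·dn v)/D = -0.8253512859584931/0.9927308753510685 = -0.8313947983803934
dn(u+v) = (dn u·dn v − m·sn u·sn v·cn u·cn v)/D = 0.990901008441327/0.9927308753510685 = 0.9981567341611145

sn(u+v)=0.55568218 cn(u+v)=-0.83139480 dn(u+v)=0.99815673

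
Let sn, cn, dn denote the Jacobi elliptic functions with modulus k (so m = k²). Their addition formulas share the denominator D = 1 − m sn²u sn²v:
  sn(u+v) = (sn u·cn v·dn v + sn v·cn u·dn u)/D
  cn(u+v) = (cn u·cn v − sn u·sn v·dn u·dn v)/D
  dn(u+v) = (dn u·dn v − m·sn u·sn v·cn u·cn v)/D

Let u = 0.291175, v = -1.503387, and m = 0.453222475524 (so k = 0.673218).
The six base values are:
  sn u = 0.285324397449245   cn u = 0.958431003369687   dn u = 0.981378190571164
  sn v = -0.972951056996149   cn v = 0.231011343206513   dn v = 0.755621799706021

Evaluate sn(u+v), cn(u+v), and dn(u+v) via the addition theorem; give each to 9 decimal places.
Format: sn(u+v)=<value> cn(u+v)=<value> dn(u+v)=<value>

sn(u+v)=-0.896654231 cn(u+v)=0.442731510 dn(u+v)=0.797254164

m = k² = 0.453222475524
D = 1 − m·sn²u·sn²v = 0.9650721989502428
sn(u+v) = (sn u·cn v·dn v + sn v·cn u·dn u)/D = -0.8653360703574215/0.9650721989502428 = -0.8966542309463383
cn(u+v) = (cn u·cn v − sn u·sn v·dn u·dn v)/D = 0.4272678720955188/0.9650721989502428 = 0.4427315102023241
dn(u+v) = (dn u·dn v − m·sn u·sn v·cn u·cn v)/D = 0.7694078287379309/0.9650721989502428 = 0.7972541635484415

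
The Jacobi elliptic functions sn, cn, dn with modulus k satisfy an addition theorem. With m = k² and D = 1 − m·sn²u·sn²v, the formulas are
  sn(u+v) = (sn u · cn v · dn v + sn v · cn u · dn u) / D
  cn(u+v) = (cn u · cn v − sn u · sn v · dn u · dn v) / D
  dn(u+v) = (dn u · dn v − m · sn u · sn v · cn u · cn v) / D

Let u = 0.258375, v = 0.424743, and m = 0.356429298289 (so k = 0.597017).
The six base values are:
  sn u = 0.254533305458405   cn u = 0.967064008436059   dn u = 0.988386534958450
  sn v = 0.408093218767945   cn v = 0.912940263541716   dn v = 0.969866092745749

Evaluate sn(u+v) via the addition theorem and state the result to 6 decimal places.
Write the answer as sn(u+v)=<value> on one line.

m = k² = 0.356429298289
D = 1 − m·sn²u·sn²v = 0.9961542470051897
sn(u+v) = (sn u·cn v·dn v + sn v·cn u·dn u)/D = 0.6154403590381215/0.9961542470051897 = 0.6178163280318929

sn(u+v)=0.617816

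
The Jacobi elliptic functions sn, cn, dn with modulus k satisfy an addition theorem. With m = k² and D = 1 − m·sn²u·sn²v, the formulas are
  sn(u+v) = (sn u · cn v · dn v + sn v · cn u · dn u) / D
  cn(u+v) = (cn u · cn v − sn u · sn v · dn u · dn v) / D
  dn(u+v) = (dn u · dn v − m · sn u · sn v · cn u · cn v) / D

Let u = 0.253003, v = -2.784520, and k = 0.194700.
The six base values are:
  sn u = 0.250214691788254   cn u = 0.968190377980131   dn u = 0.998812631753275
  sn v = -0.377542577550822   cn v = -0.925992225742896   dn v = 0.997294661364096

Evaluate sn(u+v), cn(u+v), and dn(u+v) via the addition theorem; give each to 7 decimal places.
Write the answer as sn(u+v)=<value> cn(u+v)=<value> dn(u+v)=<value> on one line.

m = k² = 0.03790809
D = 1 − m·sn²u·sn²v = 0.9996617098216879
sn(u+v) = (sn u·cn v·dn v + sn v·cn u·dn u)/D = -0.5961691093744321/0.9996617098216879 = -0.5963708557775732
cn(u+v) = (cn u·cn v − sn u·sn v·dn u·dn v)/D = -0.8024374910928059/0.9996617098216879 = -0.802709039676971
dn(u+v) = (dn u·dn v − m·sn u·sn v·cn u·cn v)/D = 0.992899960444621/0.9996617098216879 = 0.9932359624154525

sn(u+v)=-0.5963709 cn(u+v)=-0.8027090 dn(u+v)=0.9932360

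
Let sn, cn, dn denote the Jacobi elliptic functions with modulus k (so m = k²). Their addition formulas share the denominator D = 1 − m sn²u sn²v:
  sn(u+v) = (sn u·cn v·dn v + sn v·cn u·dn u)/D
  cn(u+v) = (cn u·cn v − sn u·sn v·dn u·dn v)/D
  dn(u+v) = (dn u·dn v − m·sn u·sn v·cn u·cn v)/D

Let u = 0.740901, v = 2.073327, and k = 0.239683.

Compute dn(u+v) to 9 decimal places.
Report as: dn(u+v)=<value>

sn u = 0.672377380001455, cn u = 0.7402085239055133, dn u = 0.9869287124907927
sn v = 0.8932724058385696, cn v = -0.4495157494097106, dn v = 0.9768112630658507
m = k² = 0.057447940489
D = 1 − m·sn²u·sn²v = 0.9792762430753477
dn(u+v) = (dn u·dn v − m·sn u·sn v·cn u·cn v)/D = 0.975523837784349/0.9792762430753477 = 0.9961681851086118

dn(u+v)=0.996168185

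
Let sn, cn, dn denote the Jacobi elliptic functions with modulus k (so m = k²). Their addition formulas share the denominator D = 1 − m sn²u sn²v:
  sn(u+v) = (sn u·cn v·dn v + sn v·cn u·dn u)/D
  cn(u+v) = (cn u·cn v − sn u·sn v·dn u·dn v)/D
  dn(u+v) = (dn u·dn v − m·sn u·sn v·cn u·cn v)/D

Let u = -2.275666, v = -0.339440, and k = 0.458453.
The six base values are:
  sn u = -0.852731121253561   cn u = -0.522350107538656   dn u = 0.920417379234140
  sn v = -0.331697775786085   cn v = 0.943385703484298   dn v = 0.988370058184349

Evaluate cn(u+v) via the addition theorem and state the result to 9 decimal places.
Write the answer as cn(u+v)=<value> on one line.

m = k² = 0.210179153209
D = 1 − m·sn²u·sn²v = 0.9831849182441754
cn(u+v) = (cn u·cn v − sn u·sn v·dn u·dn v)/D = -0.7500890447635948/0.9831849182441754 = -0.7629175660089907

cn(u+v)=-0.762917566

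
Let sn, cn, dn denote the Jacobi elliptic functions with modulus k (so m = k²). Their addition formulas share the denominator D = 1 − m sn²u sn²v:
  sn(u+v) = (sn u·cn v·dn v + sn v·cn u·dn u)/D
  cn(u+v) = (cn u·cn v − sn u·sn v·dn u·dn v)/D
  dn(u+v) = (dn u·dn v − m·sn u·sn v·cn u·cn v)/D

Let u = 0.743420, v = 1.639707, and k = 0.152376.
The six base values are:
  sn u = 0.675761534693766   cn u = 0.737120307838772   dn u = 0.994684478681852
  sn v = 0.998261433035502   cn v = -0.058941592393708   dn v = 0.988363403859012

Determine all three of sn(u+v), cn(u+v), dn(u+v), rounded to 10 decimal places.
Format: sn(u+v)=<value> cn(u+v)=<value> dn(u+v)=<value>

sn(u+v)=0.6999561416 cn(u+v)=-0.7141858300 dn(u+v)=0.9942959255

m = k² = 0.023218445376
D = 1 − m·sn²u·sn²v = 0.9894340473958845
sn(u+v) = (sn u·cn v·dn v + sn v·cn u·dn u)/D = 0.6925604381831364/0.9894340473958845 = 0.6999561416002441
cn(u+v) = (cn u·cn v − sn u·sn v·dn u·dn v)/D = -0.7066397764135441/0.9894340473958845 = -0.7141858300443233
dn(u+v) = (dn u·dn v − m·sn u·sn v·cn u·cn v)/D = 0.9837902418312248/0.9894340473958845 = 0.9942959254540373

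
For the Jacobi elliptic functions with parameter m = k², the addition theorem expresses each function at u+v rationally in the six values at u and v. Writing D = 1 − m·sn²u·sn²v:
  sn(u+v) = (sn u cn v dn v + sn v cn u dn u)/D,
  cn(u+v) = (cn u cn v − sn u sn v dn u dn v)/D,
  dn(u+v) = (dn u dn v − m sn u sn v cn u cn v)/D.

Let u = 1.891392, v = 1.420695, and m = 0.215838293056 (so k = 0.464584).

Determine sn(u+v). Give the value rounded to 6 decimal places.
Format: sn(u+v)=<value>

sn(u+v)=0.023307

sn u = 0.9803750510424895, cn u = -0.1971414702528011, dn u = 0.8902528911775168
sn v = 0.9760707849260151, cn v = 0.2174530358811135, dn v = 0.8912731333468453
m = k² = 0.215838293056
D = 1 − m·sn²u·sn²v = 0.8023596442508329
sn(u+v) = (sn u·cn v·dn v + sn v·cn u·dn u)/D = 0.01870048764009466/0.8023596442508329 = 0.0233068646636078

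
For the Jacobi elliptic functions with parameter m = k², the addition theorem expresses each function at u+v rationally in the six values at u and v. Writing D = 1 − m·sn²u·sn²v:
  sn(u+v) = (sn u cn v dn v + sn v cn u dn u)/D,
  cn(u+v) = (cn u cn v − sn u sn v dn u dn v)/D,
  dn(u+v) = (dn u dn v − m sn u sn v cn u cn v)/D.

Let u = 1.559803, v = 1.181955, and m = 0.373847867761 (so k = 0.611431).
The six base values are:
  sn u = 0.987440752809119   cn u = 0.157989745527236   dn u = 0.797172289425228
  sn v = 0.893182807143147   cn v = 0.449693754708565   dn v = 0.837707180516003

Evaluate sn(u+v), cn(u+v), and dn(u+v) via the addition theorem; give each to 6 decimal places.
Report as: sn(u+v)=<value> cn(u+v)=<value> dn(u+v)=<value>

m = k² = 0.373847867761
D = 1 − m·sn²u·sn²v = 0.7091977839892271
sn(u+v) = (sn u·cn v·dn v + sn v·cn u·dn u)/D = 0.4844724229085319/0.7091977839892271 = 0.6831273783504817
cn(u+v) = (cn u·cn v − sn u·sn v·dn u·dn v)/D = -0.5179266050864417/0.7091977839892271 = -0.7302992434255959
dn(u+v) = (dn u·dn v − m·sn u·sn v·cn u·cn v)/D = 0.6443712785567329/0.7091977839892271 = 0.9085917822982384

sn(u+v)=0.683127 cn(u+v)=-0.730299 dn(u+v)=0.908592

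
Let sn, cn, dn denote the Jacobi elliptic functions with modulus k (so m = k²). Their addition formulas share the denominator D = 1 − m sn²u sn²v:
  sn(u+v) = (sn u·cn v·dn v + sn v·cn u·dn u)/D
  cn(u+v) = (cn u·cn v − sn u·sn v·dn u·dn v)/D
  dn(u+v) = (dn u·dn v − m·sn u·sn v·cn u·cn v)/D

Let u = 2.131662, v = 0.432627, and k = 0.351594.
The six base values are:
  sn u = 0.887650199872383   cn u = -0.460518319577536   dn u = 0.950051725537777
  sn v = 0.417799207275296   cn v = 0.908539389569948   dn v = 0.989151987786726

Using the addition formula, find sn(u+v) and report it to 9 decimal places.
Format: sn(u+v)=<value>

sn(u+v)=0.625558485

m = k² = 0.123618340836
D = 1 − m·sn²u·sn²v = 0.9829979282741451
sn(u+v) = (sn u·cn v·dn v + sn v·cn u·dn u)/D = 0.6149226950992669/0.9829979282741451 = 0.625558485335661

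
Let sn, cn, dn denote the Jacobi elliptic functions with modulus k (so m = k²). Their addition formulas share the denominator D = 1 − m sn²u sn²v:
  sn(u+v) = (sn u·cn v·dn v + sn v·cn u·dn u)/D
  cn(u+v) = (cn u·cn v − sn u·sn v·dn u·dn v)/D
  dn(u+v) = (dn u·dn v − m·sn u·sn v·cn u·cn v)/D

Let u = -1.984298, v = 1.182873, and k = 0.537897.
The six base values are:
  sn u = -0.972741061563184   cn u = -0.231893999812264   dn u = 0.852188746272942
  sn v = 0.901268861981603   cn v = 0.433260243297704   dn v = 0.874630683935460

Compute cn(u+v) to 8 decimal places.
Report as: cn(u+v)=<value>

m = k² = 0.289333182609
D = 1 − m·sn²u·sn²v = 0.7776170558980421
cn(u+v) = (cn u·cn v − sn u·sn v·dn u·dn v)/D = 0.5529791841431569/0.7776170558980421 = 0.7111201843490188

cn(u+v)=0.71112018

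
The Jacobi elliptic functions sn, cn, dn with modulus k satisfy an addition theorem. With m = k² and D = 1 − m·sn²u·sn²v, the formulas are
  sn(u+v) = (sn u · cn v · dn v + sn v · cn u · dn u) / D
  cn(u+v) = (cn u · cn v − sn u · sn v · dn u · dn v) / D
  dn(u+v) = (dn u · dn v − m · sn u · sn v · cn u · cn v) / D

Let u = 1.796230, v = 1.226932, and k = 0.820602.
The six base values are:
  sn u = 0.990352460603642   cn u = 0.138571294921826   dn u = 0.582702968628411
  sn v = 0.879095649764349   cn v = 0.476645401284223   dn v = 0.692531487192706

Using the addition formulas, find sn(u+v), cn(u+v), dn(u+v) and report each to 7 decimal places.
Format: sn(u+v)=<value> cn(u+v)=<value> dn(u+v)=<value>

sn(u+v)=0.8126977 cn(u+v)=-0.5826856 dn(u+v)=0.7451460

m = k² = 0.673387642404
D = 1 − m·sn²u·sn²v = 0.4895925861923483
sn(u+v) = (sn u·cn v·dn v + sn v·cn u·dn u)/D = 0.3978907472856187/0.4895925861923483 = 0.812697656188155
cn(u+v) = (cn u·cn v − sn u·sn v·dn u·dn v)/D = -0.2852785545374974/0.4895925861923483 = -0.5826856095925824
dn(u+v) = (dn u·dn v − m·sn u·sn v·cn u·cn v)/D = 0.3648179786879873/0.4895925861923483 = 0.7451460438264475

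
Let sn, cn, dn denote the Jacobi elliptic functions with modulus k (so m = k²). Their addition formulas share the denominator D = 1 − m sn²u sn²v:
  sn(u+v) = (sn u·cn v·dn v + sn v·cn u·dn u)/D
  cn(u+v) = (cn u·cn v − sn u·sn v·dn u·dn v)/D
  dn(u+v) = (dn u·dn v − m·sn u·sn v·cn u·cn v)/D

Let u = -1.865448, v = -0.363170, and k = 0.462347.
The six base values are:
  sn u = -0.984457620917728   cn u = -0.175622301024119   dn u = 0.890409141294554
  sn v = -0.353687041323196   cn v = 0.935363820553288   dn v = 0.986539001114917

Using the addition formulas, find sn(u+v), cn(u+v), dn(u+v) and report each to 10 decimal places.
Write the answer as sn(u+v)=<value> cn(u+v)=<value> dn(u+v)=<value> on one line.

m = k² = 0.213764748409
D = 1 − m·sn²u·sn²v = 0.974083972343718
sn(u+v) = (sn u·cn v·dn v + sn v·cn u·dn u)/D = -0.8531227436941646/0.974083972343718 = -0.8758205328453236
cn(u+v) = (cn u·cn v − sn u·sn v·dn u·dn v)/D = -0.4701288859117869/0.974083972343718 = -0.4826369176166836
dn(u+v) = (dn u·dn v − m·sn u·sn v·cn u·cn v)/D = 0.8906501359311791/0.974083972343718 = 0.914346361523852

sn(u+v)=-0.8758205328 cn(u+v)=-0.4826369176 dn(u+v)=0.9143463615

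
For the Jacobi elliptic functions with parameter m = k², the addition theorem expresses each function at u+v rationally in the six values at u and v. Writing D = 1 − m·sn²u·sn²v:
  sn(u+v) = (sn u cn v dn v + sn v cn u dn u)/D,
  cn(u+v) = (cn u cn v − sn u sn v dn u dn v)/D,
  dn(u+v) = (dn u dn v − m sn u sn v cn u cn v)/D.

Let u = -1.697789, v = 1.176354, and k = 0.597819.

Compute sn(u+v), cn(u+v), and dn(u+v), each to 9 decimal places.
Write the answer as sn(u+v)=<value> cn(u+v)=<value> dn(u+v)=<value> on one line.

sn(u+v)=-0.491200950 cn(u+v)=0.871046282 dn(u+v)=0.955913234

sn u = -0.9991548894822329, cn u = 0.04110361083587318, dn u = 0.8020076383394799
sn v = 0.8925858967921368, cn v = 0.4508773856025349, dn v = 0.8457339467167865
m = k² = 0.357387556761
D = 1 − m·sn²u·sn²v = 0.7157469688194767
sn(u+v) = (sn u·cn v·dn v + sn v·cn u·dn u)/D = -0.3515755913980642/0.7157469688194767 = -0.4912009504950309
cn(u+v) = (cn u·cn v − sn u·sn v·dn u·dn v)/D = 0.6234487363908682/0.7157469688194767 = 0.8710462824860561
dn(u+v) = (dn u·dn v − m·sn u·sn v·cn u·cn v)/D = 0.6841919999009703/0.7157469688194767 = 0.9559132342948628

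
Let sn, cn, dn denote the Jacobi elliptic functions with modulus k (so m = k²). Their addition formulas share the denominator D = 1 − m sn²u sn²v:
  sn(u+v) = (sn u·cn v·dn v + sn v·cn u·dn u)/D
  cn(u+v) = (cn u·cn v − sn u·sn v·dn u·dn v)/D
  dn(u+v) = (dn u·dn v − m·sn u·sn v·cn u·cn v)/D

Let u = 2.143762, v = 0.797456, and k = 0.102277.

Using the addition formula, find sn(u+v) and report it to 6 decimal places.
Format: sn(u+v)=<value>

sn(u+v)=0.207113

sn u = 0.8439723701770106, cn u = -0.5363866500741784, dn u = 0.9962675528095782
sn v = 0.7150375790608475, cn v = 0.6990860179769026, dn v = 0.9973222776142355
m = k² = 0.010460584729
D = 1 − m·sn²u·sn²v = 0.9961904809176532
sn(u+v) = (sn u·cn v·dn v + sn v·cn u·dn u)/D = 0.206324320922406/0.9961904809176532 = 0.2071133230788833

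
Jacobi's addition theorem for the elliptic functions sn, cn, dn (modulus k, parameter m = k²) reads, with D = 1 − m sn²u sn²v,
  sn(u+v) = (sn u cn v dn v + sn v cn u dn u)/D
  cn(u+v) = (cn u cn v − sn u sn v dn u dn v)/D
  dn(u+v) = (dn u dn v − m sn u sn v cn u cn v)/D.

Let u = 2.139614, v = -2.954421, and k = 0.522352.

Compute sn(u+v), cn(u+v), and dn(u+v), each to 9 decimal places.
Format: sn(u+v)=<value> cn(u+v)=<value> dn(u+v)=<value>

sn u = 0.9288386354209902, cn u = -0.3704845332119451, dn u = 0.8744139008604224
sn v = -0.4245751197821723, cn v = -0.9053927146061835, dn v = 0.9750972608967012
m = k² = 0.272851611904
D = 1 − m·sn²u·sn²v = 0.9575657873037274
sn(u+v) = (sn u·cn v·dn v + sn v·cn u·dn u)/D = -0.6824774249445305/0.9575657873037274 = -0.7127211874039706
cn(u+v) = (cn u·cn v − sn u·sn v·dn u·dn v)/D = 0.6716820687316954/0.9575657873037274 = 0.7014474385336896
dn(u+v) = (dn u·dn v − m·sn u·sn v·cn u·cn v)/D = 0.8887320510913675/0.9575657873037274 = 0.9281159194229579

sn(u+v)=-0.712721187 cn(u+v)=0.701447439 dn(u+v)=0.928115919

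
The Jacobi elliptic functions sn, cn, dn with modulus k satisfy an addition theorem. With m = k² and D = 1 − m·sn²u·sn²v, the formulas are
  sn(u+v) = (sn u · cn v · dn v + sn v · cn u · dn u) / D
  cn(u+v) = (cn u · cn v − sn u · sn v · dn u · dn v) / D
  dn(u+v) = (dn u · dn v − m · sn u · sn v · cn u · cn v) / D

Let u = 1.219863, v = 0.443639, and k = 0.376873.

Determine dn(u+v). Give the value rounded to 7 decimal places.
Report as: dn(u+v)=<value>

sn u = 0.927625026963602, cn u = 0.3735127967697717, dn u = 0.9369002394601907
sn v = 0.4274355564489344, cn v = 0.9040458202343451, dn v = 0.9869398967025471
m = k² = 0.142033258129
D = 1 − m·sn²u·sn²v = 0.9776706409730379
dn(u+v) = (dn u·dn v − m·sn u·sn v·cn u·cn v)/D = 0.9056477915168343/0.9776706409730379 = 0.9263321956926906

dn(u+v)=0.9263322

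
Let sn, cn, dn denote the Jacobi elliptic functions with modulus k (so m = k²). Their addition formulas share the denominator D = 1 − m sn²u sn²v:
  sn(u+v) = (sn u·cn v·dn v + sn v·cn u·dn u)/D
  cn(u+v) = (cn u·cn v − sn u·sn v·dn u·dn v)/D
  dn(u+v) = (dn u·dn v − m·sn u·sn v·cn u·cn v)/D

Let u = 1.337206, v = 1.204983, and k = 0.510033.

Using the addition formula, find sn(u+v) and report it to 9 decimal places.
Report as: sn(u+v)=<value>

sn(u+v)=0.729873708

sn u = 0.9534897239844159, cn u = 0.3014255235644826, dn u = 0.8737856676722479
sn v = 0.9120895543043694, cn v = 0.4099910303029285, dn v = 0.885207825337348
m = k² = 0.260133661089
D = 1 − m·sn²u·sn²v = 0.8032550693971084
sn(u+v) = (sn u·cn v·dn v + sn v·cn u·dn u)/D = 0.5862747556008683/0.8032550693971084 = 0.7298737075396276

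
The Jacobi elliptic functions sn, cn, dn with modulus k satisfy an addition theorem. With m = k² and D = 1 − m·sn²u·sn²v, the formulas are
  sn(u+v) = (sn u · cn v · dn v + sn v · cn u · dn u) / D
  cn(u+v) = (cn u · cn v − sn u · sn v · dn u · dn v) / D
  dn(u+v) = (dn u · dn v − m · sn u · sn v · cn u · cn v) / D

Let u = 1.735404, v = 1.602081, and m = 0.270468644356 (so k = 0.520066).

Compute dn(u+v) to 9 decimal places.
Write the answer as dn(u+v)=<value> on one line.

sn u = 0.999462285288359, cn u = -0.03278933189576922, dn u = 0.8542962878180457
sn v = 0.9967120209144659, cn v = 0.0810255969715818, dn v = 0.8551649093313529
m = k² = 0.270468644356
D = 1 − m·sn²u·sn²v = 0.731595904796797
dn(u+v) = (dn u·dn v − m·sn u·sn v·cn u·cn v)/D = 0.7312800341232114/0.731595904796797 = 0.9995682443388289

dn(u+v)=0.999568244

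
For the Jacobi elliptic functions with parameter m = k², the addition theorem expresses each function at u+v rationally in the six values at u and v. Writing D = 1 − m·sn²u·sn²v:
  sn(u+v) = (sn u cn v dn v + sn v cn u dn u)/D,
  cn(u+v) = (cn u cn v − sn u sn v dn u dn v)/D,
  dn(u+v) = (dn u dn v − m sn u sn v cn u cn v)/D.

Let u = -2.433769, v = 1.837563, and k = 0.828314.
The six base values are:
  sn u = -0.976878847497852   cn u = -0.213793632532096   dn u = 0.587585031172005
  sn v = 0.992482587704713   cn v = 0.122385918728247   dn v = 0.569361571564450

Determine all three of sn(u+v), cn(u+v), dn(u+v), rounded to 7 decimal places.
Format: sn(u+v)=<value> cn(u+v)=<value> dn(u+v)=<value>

sn(u+v)=-0.5428564 cn(u+v)=0.8398255 dn(u+v)=0.8932020

m = k² = 0.686104082596
D = 1 − m·sn²u·sn²v = 0.355063126962489
sn(u+v) = (sn u·cn v·dn v + sn v·cn u·dn u)/D = -0.1927483009304553/0.355063126962489 = -0.5428564283185014
cn(u+v) = (cn u·cn v − sn u·sn v·dn u·dn v)/D = 0.2981910740059186/0.355063126962489 = 0.8398255165409538
dn(u+v) = (dn u·dn v − m·sn u·sn v·cn u·cn v)/D = 0.3171431044630457/0.355063126962489 = 0.893202026287992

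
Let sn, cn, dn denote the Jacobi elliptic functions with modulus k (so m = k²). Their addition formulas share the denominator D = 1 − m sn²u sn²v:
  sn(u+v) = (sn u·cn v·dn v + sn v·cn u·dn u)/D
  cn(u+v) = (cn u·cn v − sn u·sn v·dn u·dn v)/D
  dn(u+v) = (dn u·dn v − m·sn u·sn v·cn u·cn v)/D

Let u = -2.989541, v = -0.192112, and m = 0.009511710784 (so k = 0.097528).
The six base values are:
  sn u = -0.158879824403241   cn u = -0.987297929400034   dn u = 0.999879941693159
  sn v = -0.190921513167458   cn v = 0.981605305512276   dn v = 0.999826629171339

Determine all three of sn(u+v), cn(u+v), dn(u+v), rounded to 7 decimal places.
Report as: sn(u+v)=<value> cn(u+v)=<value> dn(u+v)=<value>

sn(u+v)=0.0325438 cn(u+v)=-0.9994703 dn(u+v)=0.9999950

m = k² = 0.009511710784
D = 1 − m·sn²u·sn²v = 0.9999912480289112
sn(u+v) = (sn u·cn v·dn v + sn v·cn u·dn u)/D = 0.03254354393730791/0.9999912480289112 = 0.03254382875995634
cn(u+v) = (cn u·cn v − sn u·sn v·dn u·dn v)/D = -0.9994615619834611/0.9999912480289112 = -0.9994703093187124
dn(u+v) = (dn u·dn v − m·sn u·sn v·cn u·cn v)/D = 0.9999862111301045/0.9999912480289112 = 0.9999949630571101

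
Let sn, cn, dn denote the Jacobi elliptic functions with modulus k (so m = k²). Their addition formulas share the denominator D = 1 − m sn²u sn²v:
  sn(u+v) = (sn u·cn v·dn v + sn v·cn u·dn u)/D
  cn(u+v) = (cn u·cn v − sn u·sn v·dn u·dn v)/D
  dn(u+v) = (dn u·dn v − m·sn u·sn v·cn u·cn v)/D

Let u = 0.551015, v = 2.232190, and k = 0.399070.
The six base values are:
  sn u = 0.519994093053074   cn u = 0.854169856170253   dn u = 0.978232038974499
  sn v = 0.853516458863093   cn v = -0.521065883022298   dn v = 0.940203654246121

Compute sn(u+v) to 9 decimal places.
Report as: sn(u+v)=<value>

m = k² = 0.1592568649
D = 1 − m·sn²u·sn²v = 0.9686296919731857
sn(u+v) = (sn u·cn v·dn v + sn v·cn u·dn u)/D = 0.4584288510377009/0.9686296919731857 = 0.4732756540880346

sn(u+v)=0.473275654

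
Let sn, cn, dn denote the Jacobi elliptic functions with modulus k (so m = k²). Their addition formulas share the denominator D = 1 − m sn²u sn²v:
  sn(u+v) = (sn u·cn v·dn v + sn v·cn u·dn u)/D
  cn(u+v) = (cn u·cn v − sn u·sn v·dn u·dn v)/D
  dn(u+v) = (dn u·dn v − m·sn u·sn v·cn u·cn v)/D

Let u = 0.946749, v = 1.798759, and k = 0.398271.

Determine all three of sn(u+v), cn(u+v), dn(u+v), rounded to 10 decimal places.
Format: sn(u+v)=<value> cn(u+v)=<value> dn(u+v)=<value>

sn(u+v)=0.5050123582 cn(u+v)=-0.8631121121 dn(u+v)=0.9795641931

sn u = 0.8004550686611299, cn u = 0.5993927619305274, dn u = 0.947822667632111
sn v = 0.9893133793304013, cn v = -0.1458047923693235, dn v = 0.9191040825757748
m = k² = 0.158619789441
D = 1 − m·sn²u·sn²v = 0.9005284118287832
sn(u+v) = (sn u·cn v·dn v + sn v·cn u·dn u)/D = 0.454777976921363/0.9005284118287832 = 0.5050123582417627
cn(u+v) = (cn u·cn v − sn u·sn v·dn u·dn v)/D = -0.7772569795236211/0.9005284118287832 = -0.8631121120822564
dn(u+v) = (dn u·dn v − m·sn u·sn v·cn u·cn v)/D = 0.8821253870532977/0.9005284118287832 = 0.9795641930518185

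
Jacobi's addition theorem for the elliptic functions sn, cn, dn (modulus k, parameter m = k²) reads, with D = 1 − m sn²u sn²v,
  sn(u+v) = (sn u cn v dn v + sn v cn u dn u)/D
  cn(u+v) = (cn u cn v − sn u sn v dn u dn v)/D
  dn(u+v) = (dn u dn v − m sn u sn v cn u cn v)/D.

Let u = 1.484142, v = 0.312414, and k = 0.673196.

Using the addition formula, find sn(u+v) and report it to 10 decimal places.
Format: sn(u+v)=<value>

sn u = 0.9694868504868702, cn u = 0.2451433187607791, dn u = 0.7576555167012145
sn v = 0.3052109795274638, cn v = 0.9522847567696787, dn v = 0.9786640842253077
m = k² = 0.453192854416
D = 1 − m·sn²u·sn²v = 0.960320407361613
sn(u+v) = (sn u·cn v·dn v + sn v·cn u·dn u)/D = 0.9602177577708513/0.960320407361613 = 0.9998931090186413

sn(u+v)=0.9998931090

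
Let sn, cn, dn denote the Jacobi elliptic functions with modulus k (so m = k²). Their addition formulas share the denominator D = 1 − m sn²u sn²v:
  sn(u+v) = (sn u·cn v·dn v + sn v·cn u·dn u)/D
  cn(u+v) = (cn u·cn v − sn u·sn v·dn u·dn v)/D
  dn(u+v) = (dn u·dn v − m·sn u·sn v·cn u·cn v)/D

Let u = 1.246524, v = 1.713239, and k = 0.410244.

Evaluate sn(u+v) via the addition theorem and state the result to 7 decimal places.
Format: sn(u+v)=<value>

sn(u+v)=0.3214279

sn u = 0.9344656179570616, cn u = 0.3560533792230133, dn u = 0.9235994498937428
sn v = 0.9980056556186115, cn v = -0.06312457012341042, dn v = 0.9123434046129589
m = k² = 0.168300139536
D = 1 − m·sn²u·sn²v = 0.8536215531871109
sn(u+v) = (sn u·cn v·dn v + sn v·cn u·dn u)/D = 0.2743777876938886/0.8536215531871109 = 0.3214279052227094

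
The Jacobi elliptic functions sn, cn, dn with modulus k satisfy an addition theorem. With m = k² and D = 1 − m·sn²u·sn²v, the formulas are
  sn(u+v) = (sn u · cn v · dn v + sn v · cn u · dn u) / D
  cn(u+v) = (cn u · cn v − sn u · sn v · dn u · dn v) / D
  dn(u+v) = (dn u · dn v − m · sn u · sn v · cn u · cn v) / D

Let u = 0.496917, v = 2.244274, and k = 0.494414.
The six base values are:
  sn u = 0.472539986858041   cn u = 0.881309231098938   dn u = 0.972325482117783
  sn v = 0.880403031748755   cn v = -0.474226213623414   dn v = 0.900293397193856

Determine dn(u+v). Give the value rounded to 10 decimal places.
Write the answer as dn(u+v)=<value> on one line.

m = k² = 0.244445203396
D = 1 − m·sn²u·sn²v = 0.9576920766975167
dn(u+v) = (dn u·dn v − m·sn u·sn v·cn u·cn v)/D = 0.9178808106862747/0.9576920766975167 = 0.9584299933350955

dn(u+v)=0.9584299933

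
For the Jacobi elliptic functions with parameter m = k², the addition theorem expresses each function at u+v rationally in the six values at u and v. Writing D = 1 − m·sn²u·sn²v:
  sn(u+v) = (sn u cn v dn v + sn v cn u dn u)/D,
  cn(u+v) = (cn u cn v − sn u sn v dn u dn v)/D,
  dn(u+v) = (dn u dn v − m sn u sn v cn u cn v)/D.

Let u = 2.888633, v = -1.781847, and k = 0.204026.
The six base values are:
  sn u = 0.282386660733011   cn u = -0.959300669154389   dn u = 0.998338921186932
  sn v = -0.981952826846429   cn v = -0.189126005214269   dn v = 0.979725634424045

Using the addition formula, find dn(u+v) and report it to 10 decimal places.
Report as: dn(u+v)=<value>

dn(u+v)=0.9833397465

m = k² = 0.041626608676
D = 1 − m·sn²u·sn²v = 0.9967993319440353
dn(u+v) = (dn u·dn v − m·sn u·sn v·cn u·cn v)/D = 0.9801924024275939/0.9967993319440353 = 0.9833397465425129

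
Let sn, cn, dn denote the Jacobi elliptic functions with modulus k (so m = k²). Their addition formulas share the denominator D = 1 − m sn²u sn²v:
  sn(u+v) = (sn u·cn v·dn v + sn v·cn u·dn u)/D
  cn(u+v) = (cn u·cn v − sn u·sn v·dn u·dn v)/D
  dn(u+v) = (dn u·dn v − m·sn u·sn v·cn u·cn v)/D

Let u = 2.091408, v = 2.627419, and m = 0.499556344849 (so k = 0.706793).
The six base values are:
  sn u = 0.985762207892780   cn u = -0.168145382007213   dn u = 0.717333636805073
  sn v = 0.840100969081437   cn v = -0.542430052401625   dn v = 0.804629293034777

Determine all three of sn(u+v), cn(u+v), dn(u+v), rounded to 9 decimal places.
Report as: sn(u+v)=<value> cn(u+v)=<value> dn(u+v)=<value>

sn(u+v)=-0.808600053 cn(u+v)=-0.588358695 dn(u+v)=0.820593111

m = k² = 0.499556344849
D = 1 − m·sn²u·sn²v = 0.6573965128920815
sn(u+v) = (sn u·cn v·dn v + sn v·cn u·dn u)/D = -0.5315708552364868/0.6573965128920815 = -0.808600053106381
cn(u+v) = (cn u·cn v − sn u·sn v·dn u·dn v)/D = -0.3867849544977399/0.6573965128920815 = -0.5883586951140926
dn(u+v) = (dn u·dn v − m·sn u·sn v·cn u·cn v)/D = 0.5394550497066601/0.6573965128920815 = 0.8205931110486697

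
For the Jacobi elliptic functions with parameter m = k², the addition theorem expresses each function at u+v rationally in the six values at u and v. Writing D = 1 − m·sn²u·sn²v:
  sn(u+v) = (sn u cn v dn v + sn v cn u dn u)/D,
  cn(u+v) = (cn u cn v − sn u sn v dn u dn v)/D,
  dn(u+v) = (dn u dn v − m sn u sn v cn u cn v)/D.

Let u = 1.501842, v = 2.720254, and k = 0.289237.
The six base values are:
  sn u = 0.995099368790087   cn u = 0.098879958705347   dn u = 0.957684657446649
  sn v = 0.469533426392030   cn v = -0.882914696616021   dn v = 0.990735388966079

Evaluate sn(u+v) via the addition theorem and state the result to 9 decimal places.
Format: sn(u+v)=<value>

m = k² = 0.083658042169
D = 1 − m·sn²u·sn²v = 0.9817369365058927
sn(u+v) = (sn u·cn v·dn v + sn v·cn u·dn u)/D = -0.8259852300021058/0.9817369365058927 = -0.8413508744428788

sn(u+v)=-0.841350874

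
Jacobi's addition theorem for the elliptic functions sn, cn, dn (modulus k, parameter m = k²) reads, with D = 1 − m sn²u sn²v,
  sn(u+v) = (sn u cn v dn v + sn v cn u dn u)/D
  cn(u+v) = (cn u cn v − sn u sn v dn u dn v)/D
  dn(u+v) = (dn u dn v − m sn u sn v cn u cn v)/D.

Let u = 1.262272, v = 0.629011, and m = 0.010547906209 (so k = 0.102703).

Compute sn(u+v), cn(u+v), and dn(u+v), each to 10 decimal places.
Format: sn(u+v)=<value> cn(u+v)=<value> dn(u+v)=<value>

sn(u+v)=0.9508888638 cn(u+v)=-0.3095325002 dn(u+v)=0.9952199217

sn u = 0.9520004327151294, cn u = 0.3060966777183417, dn u = 0.9952087126431552
sn v = 0.588018515565373, cn v = 0.8088474672967056, dn v = 0.9981747818086439
m = k² = 0.010547906209
D = 1 − m·sn²u·sn²v = 0.996694611180372
sn(u+v) = (sn u·cn v·dn v + sn v·cn u·dn u)/D = 0.94774580640328/0.996694611180372 = 0.9508888638224676
cn(u+v) = (cn u·cn v − sn u·sn v·dn u·dn v)/D = -0.3085093748996769/0.996694611180372 = -0.3095325001650339
dn(u+v) = (dn u·dn v − m·sn u·sn v·cn u·cn v)/D = 0.9919303329102125/0.996694611180372 = 0.9952199217125121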